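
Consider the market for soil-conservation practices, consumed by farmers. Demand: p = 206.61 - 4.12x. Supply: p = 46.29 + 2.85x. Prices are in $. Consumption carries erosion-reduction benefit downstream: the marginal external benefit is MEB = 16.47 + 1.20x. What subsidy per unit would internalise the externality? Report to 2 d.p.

subsidy = $53.24 per unit

Social marginal benefit = demand + MEB = 223.08 - 2.92x.
Set SMB = MC: 223.08 - 2.92x = 46.29 + 2.85x → x* = 30.6395.
The Pigouvian subsidy equals MEB at x*: 16.47 + 1.20×30.6395 = 53.2374.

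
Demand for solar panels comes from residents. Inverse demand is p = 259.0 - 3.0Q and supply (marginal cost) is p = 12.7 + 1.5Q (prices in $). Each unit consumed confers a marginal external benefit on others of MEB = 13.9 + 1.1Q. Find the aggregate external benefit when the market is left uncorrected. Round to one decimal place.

Market equilibrium (private): 12.7 + 1.5Q = 259.0 - 3.0Q → Q_m = 54.7333.
Total external benefit = ∫₀^{Q_m} (13.9 + 1.1Q) dQ = 13.9×54.7333 + ½×1.1×54.7333² = 2408.4466.

$2408.4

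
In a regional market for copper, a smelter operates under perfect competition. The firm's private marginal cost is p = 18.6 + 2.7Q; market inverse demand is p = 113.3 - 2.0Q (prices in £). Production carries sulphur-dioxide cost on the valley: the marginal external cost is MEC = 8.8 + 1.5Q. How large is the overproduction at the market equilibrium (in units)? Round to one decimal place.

Market equilibrium (private): 18.6 + 2.7Q = 113.3 - 2.0Q → Q_m = 20.1489.
Social marginal cost = private MC + MEC = 27.4 + 4.2Q.
Set SMC = demand: 27.4 + 4.2Q = 113.3 - 2.0Q → Q* = 13.8548.
Gap = |20.1489 − 13.8548| = 6.2941.

6.3 units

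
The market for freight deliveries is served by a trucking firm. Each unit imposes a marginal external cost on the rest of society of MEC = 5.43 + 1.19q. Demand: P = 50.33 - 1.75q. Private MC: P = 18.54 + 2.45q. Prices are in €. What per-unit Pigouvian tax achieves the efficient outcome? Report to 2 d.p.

tax = €11.25 per unit

Social marginal cost = private MC + MEC = 23.97 + 3.64q.
Set SMC = demand: 23.97 + 3.64q = 50.33 - 1.75q → q* = 4.8905.
The Pigouvian tax equals MEC at q*: 5.43 + 1.19×4.8905 = 11.2497.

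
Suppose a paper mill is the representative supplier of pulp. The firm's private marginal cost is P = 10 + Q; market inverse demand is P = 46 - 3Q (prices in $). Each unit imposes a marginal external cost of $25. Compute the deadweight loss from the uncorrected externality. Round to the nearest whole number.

Market equilibrium (private): 10 + Q = 46 - 3Q → Q_m = 9.0000.
Social marginal cost = private MC + MEC = 35 + Q.
Set SMC = demand: 35 + Q = 46 - 3Q → Q* = 2.7500.
Between Q* and Q_m the wedge SMC − demand runs linearly from 0 to MEC(Q_m), so the loss is a triangle.
DWL = ½ × 6.2500 × 25.0000 = 78.1250.

DWL = $78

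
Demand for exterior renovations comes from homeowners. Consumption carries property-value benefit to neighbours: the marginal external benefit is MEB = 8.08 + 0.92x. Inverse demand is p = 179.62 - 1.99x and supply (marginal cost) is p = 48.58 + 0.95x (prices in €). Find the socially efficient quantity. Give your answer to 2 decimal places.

x* = 68.87

Social marginal benefit = demand + MEB = 187.70 - 1.07x.
Set SMB = MC: 187.70 - 1.07x = 48.58 + 0.95x → x* = 68.8713.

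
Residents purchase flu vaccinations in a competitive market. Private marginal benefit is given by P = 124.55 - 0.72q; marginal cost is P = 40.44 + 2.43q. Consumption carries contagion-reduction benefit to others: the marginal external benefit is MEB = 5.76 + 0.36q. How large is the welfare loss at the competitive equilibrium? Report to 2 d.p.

DWL = 42.35

Market equilibrium (private): 40.44 + 2.43q = 124.55 - 0.72q → q_m = 26.7016.
Social marginal benefit = demand + MEB = 130.31 - 0.36q.
Set SMB = MC: 130.31 - 0.36q = 40.44 + 2.43q → q* = 32.2115.
The welfare-loss triangle has base |q_m − q*| and height MEB(q_m) (the vertical gap between SMB and MC is zero at q* and MEB at q_m).
DWL = ½ × 5.5099 × 15.3726 = 42.3507.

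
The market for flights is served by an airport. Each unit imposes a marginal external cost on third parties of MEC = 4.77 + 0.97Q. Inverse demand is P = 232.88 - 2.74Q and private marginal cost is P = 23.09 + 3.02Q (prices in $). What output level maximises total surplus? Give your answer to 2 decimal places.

Social marginal cost = private MC + MEC = 27.86 + 3.99Q.
Set SMC = demand: 27.86 + 3.99Q = 232.88 - 2.74Q → Q* = 30.4636.

Q* = 30.46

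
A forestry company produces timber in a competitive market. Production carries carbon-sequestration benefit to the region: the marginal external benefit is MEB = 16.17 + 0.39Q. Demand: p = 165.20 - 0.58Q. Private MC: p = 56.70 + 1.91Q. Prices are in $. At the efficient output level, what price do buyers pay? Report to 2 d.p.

P = $130.77

Social marginal cost = private MC − MEB = 40.53 + 1.52Q.
Set SMC = demand: 40.53 + 1.52Q = 165.20 - 0.58Q → Q* = 59.3667.
Consumer price on the demand curve at Q*: 165.20 − 0.58×59.3667 = 130.7673.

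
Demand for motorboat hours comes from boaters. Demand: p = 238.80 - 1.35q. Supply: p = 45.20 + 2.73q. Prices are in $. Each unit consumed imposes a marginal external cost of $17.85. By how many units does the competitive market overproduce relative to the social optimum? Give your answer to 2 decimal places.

Market equilibrium (private): 45.20 + 2.73q = 238.80 - 1.35q → q_m = 47.4510.
Social marginal benefit = demand − MEC = 220.95 - 1.35q.
Set SMB = MC: 220.95 - 1.35q = 45.20 + 2.73q → q* = 43.0760.
Gap = |47.4510 − 43.0760| = 4.3750.

4.38 units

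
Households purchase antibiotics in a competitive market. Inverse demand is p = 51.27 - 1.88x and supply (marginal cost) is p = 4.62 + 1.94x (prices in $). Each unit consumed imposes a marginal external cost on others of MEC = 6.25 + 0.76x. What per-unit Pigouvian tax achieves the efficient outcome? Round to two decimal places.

Social marginal benefit = demand − MEC = 45.02 - 2.64x.
Set SMB = MC: 45.02 - 2.64x = 4.62 + 1.94x → x* = 8.8210.
The Pigouvian tax equals MEC at x*: 6.25 + 0.76×8.8210 = 12.9540.

tax = $12.95 per unit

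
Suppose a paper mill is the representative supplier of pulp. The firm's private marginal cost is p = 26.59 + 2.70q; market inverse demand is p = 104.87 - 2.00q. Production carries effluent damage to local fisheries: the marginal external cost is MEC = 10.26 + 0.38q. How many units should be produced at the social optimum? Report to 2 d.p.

q* = 13.39

Social marginal cost = private MC + MEC = 36.85 + 3.08q.
Set SMC = demand: 36.85 + 3.08q = 104.87 - 2.00q → q* = 13.3898.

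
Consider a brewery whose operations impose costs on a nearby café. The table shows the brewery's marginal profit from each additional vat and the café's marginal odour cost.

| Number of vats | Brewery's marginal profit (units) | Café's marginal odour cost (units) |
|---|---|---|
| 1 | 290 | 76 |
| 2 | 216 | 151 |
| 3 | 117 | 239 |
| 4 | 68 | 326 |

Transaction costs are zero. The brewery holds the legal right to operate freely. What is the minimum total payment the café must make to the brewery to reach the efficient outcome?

185

Left alone the brewery would choose level 4 (marginal profit stays positive).
Efficient level: k* = 2 (marginal profit ≥ marginal odour cost through 2).
The café must at least cover the brewery's forgone profit from cutting 4→2: 117 + 68 = 185.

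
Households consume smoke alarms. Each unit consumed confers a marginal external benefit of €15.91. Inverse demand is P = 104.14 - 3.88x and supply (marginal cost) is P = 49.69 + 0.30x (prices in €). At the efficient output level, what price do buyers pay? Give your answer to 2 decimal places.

Social marginal benefit = demand + MEB = 120.05 - 3.88x.
Set SMB = MC: 120.05 - 3.88x = 49.69 + 0.30x → x* = 16.8325.
Consumer price on the demand curve at x*: 104.14 − 3.88×16.8325 = 38.8299.

P = €38.83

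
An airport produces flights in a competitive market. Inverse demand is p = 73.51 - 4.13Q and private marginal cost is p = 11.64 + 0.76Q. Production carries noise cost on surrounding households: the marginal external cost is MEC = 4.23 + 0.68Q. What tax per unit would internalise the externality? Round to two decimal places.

Social marginal cost = private MC + MEC = 15.87 + 1.44Q.
Set SMC = demand: 15.87 + 1.44Q = 73.51 - 4.13Q → Q* = 10.3483.
The Pigouvian tax equals MEC at Q*: 4.23 + 0.68×10.3483 = 11.2668.

tax = 11.27 per unit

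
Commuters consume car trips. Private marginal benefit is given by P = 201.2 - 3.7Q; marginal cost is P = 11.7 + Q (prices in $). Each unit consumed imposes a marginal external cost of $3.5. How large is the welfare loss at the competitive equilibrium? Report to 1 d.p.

DWL = $1.3

Market equilibrium (private): 11.7 + Q = 201.2 - 3.7Q → Q_m = 40.3191.
Social marginal benefit = demand − MEC = 197.7 - 3.7Q.
Set SMB = MC: 197.7 - 3.7Q = 11.7 + Q → Q* = 39.5745.
Height of the DWL triangle at Q_m is MC(Q_m) − SMB(Q_m) = MEC(Q_m) = 3.5000.
DWL = ½ × 0.7446 × 3.5000 = 1.3031.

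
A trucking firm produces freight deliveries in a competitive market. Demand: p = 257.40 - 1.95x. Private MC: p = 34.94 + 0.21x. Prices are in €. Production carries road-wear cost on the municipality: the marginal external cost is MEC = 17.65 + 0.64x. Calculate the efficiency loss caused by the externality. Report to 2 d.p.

Market equilibrium (private): 34.94 + 0.21x = 257.40 - 1.95x → x_m = 102.9907.
Social marginal cost = private MC + MEC = 52.59 + 0.85x.
Set SMC = demand: 52.59 + 0.85x = 257.40 - 1.95x → x* = 73.1464.
The welfare-loss triangle has base |x_m − x*| and height MEC(x_m) (the vertical gap between SMC and demand is zero at x* and MEC at x_m).
DWL = ½ × 29.8443 × 83.5641 = 1246.9560.

DWL = €1246.96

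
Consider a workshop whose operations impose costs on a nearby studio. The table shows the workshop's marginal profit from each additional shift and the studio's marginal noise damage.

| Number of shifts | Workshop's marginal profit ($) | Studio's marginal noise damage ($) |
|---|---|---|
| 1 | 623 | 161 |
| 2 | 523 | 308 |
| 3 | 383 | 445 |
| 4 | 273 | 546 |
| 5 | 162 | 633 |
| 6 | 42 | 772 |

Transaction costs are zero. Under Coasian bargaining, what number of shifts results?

Bargaining reaches the level where marginal profit last exceeds marginal noise damage.
That holds through level 2 (523 ≥ 308) but not at 3 (383 < 445).

2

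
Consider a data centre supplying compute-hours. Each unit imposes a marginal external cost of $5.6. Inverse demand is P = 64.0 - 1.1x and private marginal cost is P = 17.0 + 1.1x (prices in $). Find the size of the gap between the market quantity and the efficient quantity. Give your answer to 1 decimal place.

2.5 units

Market equilibrium (private): 17.0 + 1.1x = 64.0 - 1.1x → x_m = 21.3636.
Social marginal cost = private MC + MEC = 22.6 + 1.1x.
Set SMC = demand: 22.6 + 1.1x = 64.0 - 1.1x → x* = 18.8182.
Gap = |21.3636 − 18.8182| = 2.5454.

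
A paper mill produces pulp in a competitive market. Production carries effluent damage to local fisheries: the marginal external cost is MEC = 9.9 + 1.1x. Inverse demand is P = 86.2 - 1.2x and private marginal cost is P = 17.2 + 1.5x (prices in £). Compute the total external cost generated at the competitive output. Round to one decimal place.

Market equilibrium (private): 17.2 + 1.5x = 86.2 - 1.2x → x_m = 25.5556.
Total external cost = ∫₀^{x_m} (9.9 + 1.1x) dx = 9.9×25.5556 + ½×1.1×25.5556² = 612.1992.

£612.2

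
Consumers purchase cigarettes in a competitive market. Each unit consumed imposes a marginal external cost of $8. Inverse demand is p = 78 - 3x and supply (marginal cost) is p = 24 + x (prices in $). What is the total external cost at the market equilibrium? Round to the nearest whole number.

Market equilibrium (private): 24 + x = 78 - 3x → x_m = 13.5000.
Total external cost = MEC × x_m = 8 × 13.5000 = 108.0000.

$108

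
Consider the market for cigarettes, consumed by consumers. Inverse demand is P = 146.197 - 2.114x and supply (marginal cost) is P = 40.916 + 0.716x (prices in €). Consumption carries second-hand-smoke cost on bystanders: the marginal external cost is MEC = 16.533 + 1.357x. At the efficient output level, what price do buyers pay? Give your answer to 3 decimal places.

Social marginal benefit = demand − MEC = 129.664 - 3.471x.
Set SMB = MC: 129.664 - 3.471x = 40.916 + 0.716x → x* = 21.1961.
Consumer price on the demand curve at x*: 146.197 − 2.114×21.1961 = 101.3884.

P = €101.388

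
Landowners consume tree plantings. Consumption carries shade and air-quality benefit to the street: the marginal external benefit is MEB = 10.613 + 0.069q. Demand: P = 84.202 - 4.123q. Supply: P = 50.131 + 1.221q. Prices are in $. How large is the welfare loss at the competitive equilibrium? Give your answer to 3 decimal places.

Market equilibrium (private): 50.131 + 1.221q = 84.202 - 4.123q → q_m = 6.3756.
Social marginal benefit = demand + MEB = 94.815 - 4.054q.
Set SMB = MC: 94.815 - 4.054q = 50.131 + 1.221q → q* = 8.4709.
Height of the DWL triangle at q_m is SMB(q_m) − MC(q_m) = MEB(q_m) = 11.0529.
DWL = ½ × 2.0953 × 11.0529 = 11.5796.

DWL = $11.580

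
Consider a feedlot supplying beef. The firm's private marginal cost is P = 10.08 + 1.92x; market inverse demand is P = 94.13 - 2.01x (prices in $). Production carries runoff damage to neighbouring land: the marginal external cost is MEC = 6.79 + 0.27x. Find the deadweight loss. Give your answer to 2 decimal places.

DWL = $18.79

Market equilibrium (private): 10.08 + 1.92x = 94.13 - 2.01x → x_m = 21.3868.
Social marginal cost = private MC + MEC = 16.87 + 2.19x.
Set SMC = demand: 16.87 + 2.19x = 94.13 - 2.01x → x* = 18.3952.
Height of the DWL triangle at x_m is SMC(x_m) − demand(x_m) = MEC(x_m) = 12.5644.
DWL = ½ × 2.9916 × 12.5644 = 18.7938.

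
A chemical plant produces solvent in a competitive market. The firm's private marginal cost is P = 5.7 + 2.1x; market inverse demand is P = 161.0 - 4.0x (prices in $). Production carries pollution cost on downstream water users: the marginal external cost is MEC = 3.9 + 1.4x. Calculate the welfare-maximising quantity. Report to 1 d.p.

Social marginal cost = private MC + MEC = 9.6 + 3.5x.
Set SMC = demand: 9.6 + 3.5x = 161.0 - 4.0x → x* = 20.1867.

x* = 20.2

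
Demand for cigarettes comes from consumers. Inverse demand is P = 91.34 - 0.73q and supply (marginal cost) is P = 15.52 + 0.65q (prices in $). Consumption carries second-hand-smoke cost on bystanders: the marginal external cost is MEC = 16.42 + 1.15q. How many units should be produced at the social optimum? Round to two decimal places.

q* = 23.48

Social marginal benefit = demand − MEC = 74.92 - 1.88q.
Set SMB = MC: 74.92 - 1.88q = 15.52 + 0.65q → q* = 23.4783.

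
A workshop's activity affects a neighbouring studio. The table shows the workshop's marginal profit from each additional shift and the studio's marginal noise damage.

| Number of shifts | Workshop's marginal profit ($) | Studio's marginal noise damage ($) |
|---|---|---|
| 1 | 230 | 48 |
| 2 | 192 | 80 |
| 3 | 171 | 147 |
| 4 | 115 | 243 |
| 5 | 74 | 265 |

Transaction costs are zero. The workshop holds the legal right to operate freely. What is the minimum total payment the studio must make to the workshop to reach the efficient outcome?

$189

Left alone the workshop would choose level 5 (marginal profit stays positive).
Efficient level: k* = 3 (marginal profit ≥ marginal noise damage through 3).
The studio must at least cover the workshop's forgone profit from cutting 5→3: 115 + 74 = 189.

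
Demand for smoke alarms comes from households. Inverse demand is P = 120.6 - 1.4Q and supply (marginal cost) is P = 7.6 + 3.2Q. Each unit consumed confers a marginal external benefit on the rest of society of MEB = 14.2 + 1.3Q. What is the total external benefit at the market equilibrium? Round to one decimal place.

741.1

Market equilibrium (private): 7.6 + 3.2Q = 120.6 - 1.4Q → Q_m = 24.5652.
Total external benefit = ∫₀^{Q_m} (14.2 + 1.3Q) dQ = 14.2×24.5652 + ½×1.3×24.5652² = 741.0677.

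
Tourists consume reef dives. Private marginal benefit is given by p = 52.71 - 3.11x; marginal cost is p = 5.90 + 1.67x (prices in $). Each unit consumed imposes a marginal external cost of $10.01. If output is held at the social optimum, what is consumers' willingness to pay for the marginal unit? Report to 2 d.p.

P = $28.77

Social marginal benefit = demand − MEC = 42.70 - 3.11x.
Set SMB = MC: 42.70 - 3.11x = 5.90 + 1.67x → x* = 7.6987.
Consumer price on the demand curve at x*: 52.71 − 3.11×7.6987 = 28.7670.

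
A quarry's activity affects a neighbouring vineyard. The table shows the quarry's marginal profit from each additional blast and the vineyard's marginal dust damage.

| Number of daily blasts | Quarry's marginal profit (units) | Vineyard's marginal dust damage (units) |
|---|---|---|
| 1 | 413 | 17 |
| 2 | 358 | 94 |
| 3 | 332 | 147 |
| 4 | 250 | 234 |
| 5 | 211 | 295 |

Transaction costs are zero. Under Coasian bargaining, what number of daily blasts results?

4

Bargaining reaches the level where marginal profit last exceeds marginal dust damage.
That holds through level 4 (250 ≥ 234) but not at 5 (211 < 295).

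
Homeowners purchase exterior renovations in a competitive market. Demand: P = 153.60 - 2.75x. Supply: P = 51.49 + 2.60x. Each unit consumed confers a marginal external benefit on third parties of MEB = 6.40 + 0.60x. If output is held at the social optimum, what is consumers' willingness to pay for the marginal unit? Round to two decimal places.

Social marginal benefit = demand + MEB = 160.00 - 2.15x.
Set SMB = MC: 160.00 - 2.15x = 51.49 + 2.60x → x* = 22.8442.
Consumer price on the demand curve at x*: 153.60 − 2.75×22.8442 = 90.7785.

P = 90.78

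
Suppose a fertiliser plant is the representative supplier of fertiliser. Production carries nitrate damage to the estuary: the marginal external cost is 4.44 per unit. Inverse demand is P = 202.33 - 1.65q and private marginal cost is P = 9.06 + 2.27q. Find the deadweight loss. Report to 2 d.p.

DWL = 2.51

Market equilibrium (private): 9.06 + 2.27q = 202.33 - 1.65q → q_m = 49.3036.
Social marginal cost = private MC + MEC = 13.50 + 2.27q.
Set SMC = demand: 13.50 + 2.27q = 202.33 - 1.65q → q* = 48.1709.
The loss is the area between SMC and demand from q* to q_m; with linear curves that's a triangle of height MEC(q_m).
DWL = ½ × 1.1327 × 4.4400 = 2.5146.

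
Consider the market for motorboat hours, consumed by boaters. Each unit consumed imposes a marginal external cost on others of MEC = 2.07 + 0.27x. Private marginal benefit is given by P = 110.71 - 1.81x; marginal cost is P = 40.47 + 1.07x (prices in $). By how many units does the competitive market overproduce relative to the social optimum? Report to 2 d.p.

Market equilibrium (private): 40.47 + 1.07x = 110.71 - 1.81x → x_m = 24.3889.
Social marginal benefit = demand − MEC = 108.64 - 2.08x.
Set SMB = MC: 108.64 - 2.08x = 40.47 + 1.07x → x* = 21.6413.
Gap = |24.3889 − 21.6413| = 2.7476.

2.75 units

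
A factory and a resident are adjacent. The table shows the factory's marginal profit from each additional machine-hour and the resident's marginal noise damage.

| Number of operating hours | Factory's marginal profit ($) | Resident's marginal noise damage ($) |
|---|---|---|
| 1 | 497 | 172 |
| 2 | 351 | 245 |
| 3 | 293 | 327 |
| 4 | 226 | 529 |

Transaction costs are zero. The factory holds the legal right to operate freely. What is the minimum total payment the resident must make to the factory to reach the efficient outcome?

$519

Left alone the factory would choose level 4 (marginal profit stays positive).
Efficient level: k* = 2 (marginal profit ≥ marginal noise damage through 2).
The resident must at least cover the factory's forgone profit from cutting 4→2: 293 + 226 = 519.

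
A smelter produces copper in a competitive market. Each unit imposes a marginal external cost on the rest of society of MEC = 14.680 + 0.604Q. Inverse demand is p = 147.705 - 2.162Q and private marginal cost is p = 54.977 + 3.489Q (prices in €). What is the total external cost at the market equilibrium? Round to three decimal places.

€322.202

Market equilibrium (private): 54.977 + 3.489Q = 147.705 - 2.162Q → Q_m = 16.4091.
Total external cost = ∫₀^{Q_m} (14.680 + 0.604Q) dQ = 14.680×16.4091 + ½×0.604×16.4091² = 322.2017.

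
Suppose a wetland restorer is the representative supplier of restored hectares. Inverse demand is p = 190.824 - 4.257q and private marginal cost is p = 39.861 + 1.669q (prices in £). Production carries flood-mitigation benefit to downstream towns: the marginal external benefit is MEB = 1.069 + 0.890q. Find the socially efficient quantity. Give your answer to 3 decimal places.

q* = 30.189

Social marginal cost = private MC − MEB = 38.792 + 0.779q.
Set SMC = demand: 38.792 + 0.779q = 190.824 - 4.257q → q* = 30.1890.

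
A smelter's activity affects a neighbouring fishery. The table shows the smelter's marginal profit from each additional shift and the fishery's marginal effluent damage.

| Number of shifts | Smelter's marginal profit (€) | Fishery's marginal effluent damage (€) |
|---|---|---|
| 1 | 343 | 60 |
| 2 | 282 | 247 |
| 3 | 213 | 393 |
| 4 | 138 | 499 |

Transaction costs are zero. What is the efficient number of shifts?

Bargaining reaches the level where marginal profit last exceeds marginal effluent damage.
That holds through level 2 (282 ≥ 247) but not at 3 (213 < 393).

2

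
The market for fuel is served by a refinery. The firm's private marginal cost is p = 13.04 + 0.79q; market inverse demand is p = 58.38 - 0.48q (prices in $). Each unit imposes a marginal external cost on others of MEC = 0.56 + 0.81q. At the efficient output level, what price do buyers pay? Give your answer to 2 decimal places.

P = $48.05

Social marginal cost = private MC + MEC = 13.60 + 1.60q.
Set SMC = demand: 13.60 + 1.60q = 58.38 - 0.48q → q* = 21.5288.
Consumer price on the demand curve at q*: 58.38 − 0.48×21.5288 = 48.0462.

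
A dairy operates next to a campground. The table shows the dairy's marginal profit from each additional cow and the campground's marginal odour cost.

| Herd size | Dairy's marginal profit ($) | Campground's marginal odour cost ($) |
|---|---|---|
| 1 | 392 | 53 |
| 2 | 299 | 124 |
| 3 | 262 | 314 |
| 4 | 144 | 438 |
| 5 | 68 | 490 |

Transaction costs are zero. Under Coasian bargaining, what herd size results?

2

Bargaining reaches the level where marginal profit last exceeds marginal odour cost.
That holds through level 2 (299 ≥ 124) but not at 3 (262 < 314).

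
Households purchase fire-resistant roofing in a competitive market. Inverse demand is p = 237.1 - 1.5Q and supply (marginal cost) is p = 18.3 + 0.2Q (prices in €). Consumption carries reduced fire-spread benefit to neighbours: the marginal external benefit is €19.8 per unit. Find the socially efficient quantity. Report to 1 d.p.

Q* = 140.4

Social marginal benefit = demand + MEB = 256.9 - 1.5Q.
Set SMB = MC: 256.9 - 1.5Q = 18.3 + 0.2Q → Q* = 140.3529.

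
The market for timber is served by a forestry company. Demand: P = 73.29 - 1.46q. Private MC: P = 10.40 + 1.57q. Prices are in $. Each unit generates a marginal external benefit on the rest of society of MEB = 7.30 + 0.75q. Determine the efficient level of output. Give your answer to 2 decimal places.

Social marginal cost = private MC − MEB = 3.10 + 0.82q.
Set SMC = demand: 3.10 + 0.82q = 73.29 - 1.46q → q* = 30.7851.

q* = 30.79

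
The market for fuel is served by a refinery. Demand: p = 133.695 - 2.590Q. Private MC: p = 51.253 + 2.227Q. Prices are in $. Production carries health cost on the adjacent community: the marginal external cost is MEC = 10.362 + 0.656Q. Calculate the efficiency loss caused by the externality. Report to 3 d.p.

Market equilibrium (private): 51.253 + 2.227Q = 133.695 - 2.590Q → Q_m = 17.1148.
Social marginal cost = private MC + MEC = 61.615 + 2.883Q.
Set SMC = demand: 61.615 + 2.883Q = 133.695 - 2.590Q → Q* = 13.1701.
The welfare-loss triangle has base |Q_m − Q*| and height MEC(Q_m) (the vertical gap between SMC and demand is zero at Q* and MEC at Q_m).
DWL = ½ × 3.9447 × 21.5893 = 42.5817.

DWL = $42.582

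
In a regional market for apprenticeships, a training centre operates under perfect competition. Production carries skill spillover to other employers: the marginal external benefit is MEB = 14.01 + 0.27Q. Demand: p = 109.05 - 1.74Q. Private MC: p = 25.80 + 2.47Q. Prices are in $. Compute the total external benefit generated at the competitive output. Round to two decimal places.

$329.83

Market equilibrium (private): 25.80 + 2.47Q = 109.05 - 1.74Q → Q_m = 19.7743.
Total external benefit = ∫₀^{Q_m} (14.01 + 0.27Q) dQ = 14.01×19.7743 + ½×0.27×19.7743² = 329.8260.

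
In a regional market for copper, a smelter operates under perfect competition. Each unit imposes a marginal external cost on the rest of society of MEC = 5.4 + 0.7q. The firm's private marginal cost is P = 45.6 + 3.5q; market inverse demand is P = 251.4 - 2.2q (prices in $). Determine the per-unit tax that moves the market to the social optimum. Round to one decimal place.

tax = $27.3 per unit

Social marginal cost = private MC + MEC = 51.0 + 4.2q.
Set SMC = demand: 51.0 + 4.2q = 251.4 - 2.2q → q* = 31.3125.
The Pigouvian tax equals MEC at q*: 5.4 + 0.7×31.3125 = 27.3188.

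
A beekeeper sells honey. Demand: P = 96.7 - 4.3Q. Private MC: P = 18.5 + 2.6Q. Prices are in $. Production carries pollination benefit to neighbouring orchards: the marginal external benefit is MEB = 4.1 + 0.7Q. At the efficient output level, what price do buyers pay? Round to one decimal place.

P = $39.6

Social marginal cost = private MC − MEB = 14.4 + 1.9Q.
Set SMC = demand: 14.4 + 1.9Q = 96.7 - 4.3Q → Q* = 13.2742.
Consumer price on the demand curve at Q*: 96.7 − 4.3×13.2742 = 39.6209.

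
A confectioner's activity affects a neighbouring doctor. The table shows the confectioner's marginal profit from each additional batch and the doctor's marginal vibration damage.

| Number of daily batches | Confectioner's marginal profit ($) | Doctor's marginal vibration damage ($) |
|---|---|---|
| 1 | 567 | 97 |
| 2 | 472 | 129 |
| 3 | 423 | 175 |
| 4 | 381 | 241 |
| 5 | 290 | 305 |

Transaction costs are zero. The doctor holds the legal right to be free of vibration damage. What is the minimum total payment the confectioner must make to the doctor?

$642

Efficient level: marginal profit ≥ marginal vibration damage through level 4, so k* = 4.
With the doctor holding the right, the confectioner must at least compensate total damage at k*: 97 + 129 + 175 + 241 = 642.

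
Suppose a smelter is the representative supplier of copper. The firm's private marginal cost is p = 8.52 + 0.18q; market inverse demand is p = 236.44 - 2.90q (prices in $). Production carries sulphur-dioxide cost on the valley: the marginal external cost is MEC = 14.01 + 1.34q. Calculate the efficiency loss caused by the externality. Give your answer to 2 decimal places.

DWL = $1448.81

Market equilibrium (private): 8.52 + 0.18q = 236.44 - 2.90q → q_m = 74.0000.
Social marginal cost = private MC + MEC = 22.53 + 1.52q.
Set SMC = demand: 22.53 + 1.52q = 236.44 - 2.90q → q* = 48.3959.
Between q* and q_m the wedge SMC − demand runs linearly from 0 to MEC(q_m), so the loss is a triangle.
DWL = ½ × 25.6041 × 113.1700 = 1448.8080.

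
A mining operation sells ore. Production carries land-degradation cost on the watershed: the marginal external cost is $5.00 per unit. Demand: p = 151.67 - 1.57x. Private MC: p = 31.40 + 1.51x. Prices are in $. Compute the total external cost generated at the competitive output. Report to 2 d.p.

Market equilibrium (private): 31.40 + 1.51x = 151.67 - 1.57x → x_m = 39.0487.
Total external cost = MEC × x_m = 5.00 × 39.0487 = 195.2435.

$195.24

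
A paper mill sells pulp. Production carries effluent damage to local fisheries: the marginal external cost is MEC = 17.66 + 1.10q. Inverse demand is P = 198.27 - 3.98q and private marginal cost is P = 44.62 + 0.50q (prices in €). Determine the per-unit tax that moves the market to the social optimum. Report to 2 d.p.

tax = €44.47 per unit

Social marginal cost = private MC + MEC = 62.28 + 1.60q.
Set SMC = demand: 62.28 + 1.60q = 198.27 - 3.98q → q* = 24.3710.
The Pigouvian tax equals MEC at q*: 17.66 + 1.10×24.3710 = 44.4681.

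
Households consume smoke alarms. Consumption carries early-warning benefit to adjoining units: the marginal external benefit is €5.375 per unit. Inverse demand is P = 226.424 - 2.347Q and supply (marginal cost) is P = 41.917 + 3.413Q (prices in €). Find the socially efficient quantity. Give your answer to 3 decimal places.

Q* = 32.966

Social marginal benefit = demand + MEB = 231.799 - 2.347Q.
Set SMB = MC: 231.799 - 2.347Q = 41.917 + 3.413Q → Q* = 32.9656.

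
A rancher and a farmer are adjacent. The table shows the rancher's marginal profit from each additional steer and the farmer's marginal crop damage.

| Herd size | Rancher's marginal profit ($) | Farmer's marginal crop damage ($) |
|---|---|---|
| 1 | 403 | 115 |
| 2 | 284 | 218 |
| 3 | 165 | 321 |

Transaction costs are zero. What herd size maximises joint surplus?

Bargaining reaches the level where marginal profit last exceeds marginal crop damage.
That holds through level 2 (284 ≥ 218) but not at 3 (165 < 321).

2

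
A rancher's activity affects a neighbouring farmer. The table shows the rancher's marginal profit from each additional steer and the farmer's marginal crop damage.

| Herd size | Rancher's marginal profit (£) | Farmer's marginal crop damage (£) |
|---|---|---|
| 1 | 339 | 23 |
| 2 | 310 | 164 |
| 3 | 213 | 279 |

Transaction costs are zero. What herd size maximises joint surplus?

2

Bargaining reaches the level where marginal profit last exceeds marginal crop damage.
That holds through level 2 (310 ≥ 164) but not at 3 (213 < 279).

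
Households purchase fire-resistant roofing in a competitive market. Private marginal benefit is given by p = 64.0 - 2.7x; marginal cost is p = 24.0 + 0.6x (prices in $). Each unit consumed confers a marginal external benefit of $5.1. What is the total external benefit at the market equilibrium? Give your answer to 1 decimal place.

Market equilibrium (private): 24.0 + 0.6x = 64.0 - 2.7x → x_m = 12.1212.
Total external benefit = MEB × x_m = 5.1 × 12.1212 = 61.8181.

$61.8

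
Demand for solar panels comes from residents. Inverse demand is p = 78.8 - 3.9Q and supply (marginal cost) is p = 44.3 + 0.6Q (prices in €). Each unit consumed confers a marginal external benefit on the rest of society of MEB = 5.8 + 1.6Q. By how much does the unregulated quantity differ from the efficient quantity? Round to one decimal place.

6.2 units

Market equilibrium (private): 44.3 + 0.6Q = 78.8 - 3.9Q → Q_m = 7.6667.
Social marginal benefit = demand + MEB = 84.6 - 2.3Q.
Set SMB = MC: 84.6 - 2.3Q = 44.3 + 0.6Q → Q* = 13.8966.
Gap = |7.6667 − 13.8966| = 6.2299.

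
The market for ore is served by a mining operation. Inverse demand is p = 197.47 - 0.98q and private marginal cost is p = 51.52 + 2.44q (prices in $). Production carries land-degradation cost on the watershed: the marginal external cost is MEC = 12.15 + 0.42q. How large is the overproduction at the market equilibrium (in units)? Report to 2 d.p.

7.83 units

Market equilibrium (private): 51.52 + 2.44q = 197.47 - 0.98q → q_m = 42.6754.
Social marginal cost = private MC + MEC = 63.67 + 2.86q.
Set SMC = demand: 63.67 + 2.86q = 197.47 - 0.98q → q* = 34.8438.
Gap = |42.6754 − 34.8438| = 7.8316.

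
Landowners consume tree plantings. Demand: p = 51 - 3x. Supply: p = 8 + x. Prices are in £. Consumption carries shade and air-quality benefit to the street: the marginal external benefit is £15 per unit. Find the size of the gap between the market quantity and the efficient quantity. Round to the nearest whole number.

Market equilibrium (private): 8 + x = 51 - 3x → x_m = 10.7500.
Social marginal benefit = demand + MEB = 66 - 3x.
Set SMB = MC: 66 - 3x = 8 + x → x* = 14.5000.
Gap = |10.7500 − 14.5000| = 3.7500.

4 units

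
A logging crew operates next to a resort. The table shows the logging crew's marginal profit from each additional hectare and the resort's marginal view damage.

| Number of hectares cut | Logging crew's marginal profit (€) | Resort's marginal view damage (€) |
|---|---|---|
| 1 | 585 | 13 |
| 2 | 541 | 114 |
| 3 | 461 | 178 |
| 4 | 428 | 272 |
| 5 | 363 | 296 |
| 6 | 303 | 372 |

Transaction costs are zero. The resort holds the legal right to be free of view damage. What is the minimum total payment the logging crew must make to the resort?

€873

Efficient level: marginal profit ≥ marginal view damage through level 5, so k* = 5.
With the resort holding the right, the logging crew must at least compensate total damage at k*: 13 + 114 + 178 + 272 + 296 = 873.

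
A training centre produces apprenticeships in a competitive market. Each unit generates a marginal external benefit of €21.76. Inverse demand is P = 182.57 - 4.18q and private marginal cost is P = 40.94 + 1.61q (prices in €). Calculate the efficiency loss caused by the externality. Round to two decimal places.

DWL = €40.89

Market equilibrium (private): 40.94 + 1.61q = 182.57 - 4.18q → q_m = 24.4611.
Social marginal cost = private MC − MEB = 19.18 + 1.61q.
Set SMC = demand: 19.18 + 1.61q = 182.57 - 4.18q → q* = 28.2193.
The loss is the area between SMC and demand from q* to q_m; with linear curves that's a triangle of height MEB(q_m).
DWL = ½ × 3.7582 × 21.7600 = 40.8892.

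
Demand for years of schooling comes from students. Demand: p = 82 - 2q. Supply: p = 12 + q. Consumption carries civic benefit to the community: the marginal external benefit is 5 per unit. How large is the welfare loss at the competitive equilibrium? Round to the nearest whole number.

DWL = 4

Market equilibrium (private): 12 + q = 82 - 2q → q_m = 23.3333.
Social marginal benefit = demand + MEB = 87 - 2q.
Set SMB = MC: 87 - 2q = 12 + q → q* = 25.0000.
The welfare-loss triangle has base |q_m − q*| and height MEB(q_m) (the vertical gap between SMB and MC is zero at q* and MEB at q_m).
DWL = ½ × 1.6667 × 5.0000 = 4.1668.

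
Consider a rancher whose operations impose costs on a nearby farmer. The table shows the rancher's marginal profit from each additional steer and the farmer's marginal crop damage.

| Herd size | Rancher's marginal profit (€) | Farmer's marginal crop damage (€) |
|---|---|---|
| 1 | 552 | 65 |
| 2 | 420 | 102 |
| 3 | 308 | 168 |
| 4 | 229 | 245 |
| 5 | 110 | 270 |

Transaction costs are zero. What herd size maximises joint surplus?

3

Bargaining reaches the level where marginal profit last exceeds marginal crop damage.
That holds through level 3 (308 ≥ 168) but not at 4 (229 < 245).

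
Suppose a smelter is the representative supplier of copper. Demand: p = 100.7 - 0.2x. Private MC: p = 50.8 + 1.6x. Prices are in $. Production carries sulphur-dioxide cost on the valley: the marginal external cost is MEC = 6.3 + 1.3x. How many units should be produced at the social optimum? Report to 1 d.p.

Social marginal cost = private MC + MEC = 57.1 + 2.9x.
Set SMC = demand: 57.1 + 2.9x = 100.7 - 0.2x → x* = 14.0645.

x* = 14.1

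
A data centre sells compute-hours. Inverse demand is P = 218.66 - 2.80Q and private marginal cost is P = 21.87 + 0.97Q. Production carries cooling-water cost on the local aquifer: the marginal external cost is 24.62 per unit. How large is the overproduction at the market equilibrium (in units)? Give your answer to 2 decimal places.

6.53 units

Market equilibrium (private): 21.87 + 0.97Q = 218.66 - 2.80Q → Q_m = 52.1989.
Social marginal cost = private MC + MEC = 46.49 + 0.97Q.
Set SMC = demand: 46.49 + 0.97Q = 218.66 - 2.80Q → Q* = 45.6684.
Gap = |52.1989 − 45.6684| = 6.5305.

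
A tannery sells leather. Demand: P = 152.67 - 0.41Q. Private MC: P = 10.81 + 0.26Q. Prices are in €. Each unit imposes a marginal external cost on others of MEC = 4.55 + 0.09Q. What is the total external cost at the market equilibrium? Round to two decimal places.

Market equilibrium (private): 10.81 + 0.26Q = 152.67 - 0.41Q → Q_m = 211.7313.
Total external cost = ∫₀^{Q_m} (4.55 + 0.09Q) dQ = 4.55×211.7313 + ½×0.09×211.7313² = 2980.7339.

€2980.73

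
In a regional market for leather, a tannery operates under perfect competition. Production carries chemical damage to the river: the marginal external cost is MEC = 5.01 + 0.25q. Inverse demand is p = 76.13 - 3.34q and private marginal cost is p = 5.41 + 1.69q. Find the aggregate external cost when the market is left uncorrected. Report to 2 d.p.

Market equilibrium (private): 5.41 + 1.69q = 76.13 - 3.34q → q_m = 14.0596.
Total external cost = ∫₀^{q_m} (5.01 + 0.25q) dq = 5.01×14.0596 + ½×0.25×14.0596² = 95.1476.

95.15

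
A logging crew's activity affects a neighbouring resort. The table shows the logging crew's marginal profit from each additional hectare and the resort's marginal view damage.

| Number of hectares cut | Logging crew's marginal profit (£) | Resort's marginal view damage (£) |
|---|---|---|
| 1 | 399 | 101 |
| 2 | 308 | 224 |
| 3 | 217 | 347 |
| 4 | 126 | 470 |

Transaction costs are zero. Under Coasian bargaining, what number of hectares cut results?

2

Bargaining reaches the level where marginal profit last exceeds marginal view damage.
That holds through level 2 (308 ≥ 224) but not at 3 (217 < 347).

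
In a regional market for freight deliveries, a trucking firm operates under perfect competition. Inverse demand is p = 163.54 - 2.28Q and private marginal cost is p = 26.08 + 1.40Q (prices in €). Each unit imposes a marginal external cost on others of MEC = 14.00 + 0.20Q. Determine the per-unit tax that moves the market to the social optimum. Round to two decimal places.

tax = €20.36 per unit

Social marginal cost = private MC + MEC = 40.08 + 1.60Q.
Set SMC = demand: 40.08 + 1.60Q = 163.54 - 2.28Q → Q* = 31.8196.
The Pigouvian tax equals MEC at Q*: 14.00 + 0.20×31.8196 = 20.3639.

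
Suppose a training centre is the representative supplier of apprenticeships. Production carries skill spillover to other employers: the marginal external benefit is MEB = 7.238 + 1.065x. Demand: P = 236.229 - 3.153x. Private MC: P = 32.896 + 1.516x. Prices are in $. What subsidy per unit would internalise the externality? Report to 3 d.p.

Social marginal cost = private MC − MEB = 25.658 + 0.451x.
Set SMC = demand: 25.658 + 0.451x = 236.229 - 3.153x → x* = 58.4270.
The Pigouvian subsidy equals MEB at x*: 7.238 + 1.065×58.4270 = 69.4628.

subsidy = $69.463 per unit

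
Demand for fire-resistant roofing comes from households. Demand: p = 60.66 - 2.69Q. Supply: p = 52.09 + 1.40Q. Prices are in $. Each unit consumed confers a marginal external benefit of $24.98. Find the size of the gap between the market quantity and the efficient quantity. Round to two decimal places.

6.11 units

Market equilibrium (private): 52.09 + 1.40Q = 60.66 - 2.69Q → Q_m = 2.0954.
Social marginal benefit = demand + MEB = 85.64 - 2.69Q.
Set SMB = MC: 85.64 - 2.69Q = 52.09 + 1.40Q → Q* = 8.2029.
Gap = |2.0954 − 8.2029| = 6.1075.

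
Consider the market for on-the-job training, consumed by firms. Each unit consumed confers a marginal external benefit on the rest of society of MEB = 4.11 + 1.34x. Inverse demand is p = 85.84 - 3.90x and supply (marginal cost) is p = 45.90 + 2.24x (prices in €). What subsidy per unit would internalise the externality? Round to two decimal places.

subsidy = €16.41 per unit

Social marginal benefit = demand + MEB = 89.95 - 2.56x.
Set SMB = MC: 89.95 - 2.56x = 45.90 + 2.24x → x* = 9.1771.
The Pigouvian subsidy equals MEB at x*: 4.11 + 1.34×9.1771 = 16.4073.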